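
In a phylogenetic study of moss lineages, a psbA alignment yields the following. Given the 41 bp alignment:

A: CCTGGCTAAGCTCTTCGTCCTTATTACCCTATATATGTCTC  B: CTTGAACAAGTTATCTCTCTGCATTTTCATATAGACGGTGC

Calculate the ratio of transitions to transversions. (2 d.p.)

1.22

Transitions are A↔G and C↔T; transversions are all other mismatches.
Transitions: 11. Transversions: 9.
R = 11/9 = 1.222222… ≈ 1.22 (to 2 d.p.).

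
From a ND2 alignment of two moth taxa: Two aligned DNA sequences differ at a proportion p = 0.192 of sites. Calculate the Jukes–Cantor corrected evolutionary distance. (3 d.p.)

0.222

d = −(3/4) ln(1 − 4p/3) = −0.75 ln(1 − 0.256) = −0.75 ln(0.744)
  = −0.75 × (-0.295714) = 0.221786 substitutions/site.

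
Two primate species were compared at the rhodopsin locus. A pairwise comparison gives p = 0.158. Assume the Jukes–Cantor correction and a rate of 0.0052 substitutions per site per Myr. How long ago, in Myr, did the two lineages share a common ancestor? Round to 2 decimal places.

d = −(3/4) ln(1 − 4p/3) = −0.75 ln(1 − 0.210667) = −0.75 ln(0.789333)
  = −0.75 × (-0.236567) = 0.177425 substitutions/site.
Under a molecular clock d = 2μt, so t = d/(2μ) = 0.177425 / (2 × 0.0052) = 17.06 Myr.

17.06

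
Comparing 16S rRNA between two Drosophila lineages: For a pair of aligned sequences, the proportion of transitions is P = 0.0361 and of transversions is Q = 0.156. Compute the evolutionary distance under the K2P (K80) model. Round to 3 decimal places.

Under the Kimura two-parameter model, d = −½ ln(1 − 2P − Q) − ¼ ln(1 − 2Q).
1 − 2P − Q = 0.7718, giving −½ ln(0.7718) = 0.129515.
1 − 2Q = 0.688, giving −¼ ln(0.688) = 0.093492.
d = 0.129515 + 0.093492 = 0.223007.

0.223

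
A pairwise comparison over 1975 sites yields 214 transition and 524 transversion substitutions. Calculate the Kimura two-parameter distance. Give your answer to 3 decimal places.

P = 214/1975 ≈ 0.108354 and Q = 524/1975 ≈ 0.265316.
Under the Kimura two-parameter model, d = −½ ln(1 − 2P − Q) − ¼ ln(1 − 2Q).
1 − 2P − Q = 0.517976, giving −½ ln(0.517976) = 0.328913.
1 − 2Q = 0.469368, giving −¼ ln(0.469368) = 0.189092.
d = 0.328913 + 0.189092 = 0.518005.

0.518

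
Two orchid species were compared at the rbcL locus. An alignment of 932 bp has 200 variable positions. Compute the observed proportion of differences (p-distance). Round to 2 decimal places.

p = 200/932 = 0.214592… ≈ 0.21 (to 2 d.p.).

0.21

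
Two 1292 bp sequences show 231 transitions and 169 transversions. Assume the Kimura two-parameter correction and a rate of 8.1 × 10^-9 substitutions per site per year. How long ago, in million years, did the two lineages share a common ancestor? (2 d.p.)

25.37

P = 231/1292 ≈ 0.178793 and Q = 169/1292 ≈ 0.130805.
Under the Kimura two-parameter model, d = −½ ln(1 − 2P − Q) − ¼ ln(1 − 2Q).
1 − 2P − Q = 0.511609, giving −½ ln(0.511609) = 0.335097.
1 − 2Q = 0.73839, giving −¼ ln(0.73839) = 0.075821.
d = 0.335097 + 0.075821 = 0.410918.
Under a molecular clock d = 2μt, so t = d/(2μ) = 0.410918 / (2 × 8.1 × 10^-9) = 25.37 million years.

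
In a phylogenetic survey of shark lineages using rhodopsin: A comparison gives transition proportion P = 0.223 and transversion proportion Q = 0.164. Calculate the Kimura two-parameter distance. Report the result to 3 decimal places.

Under the Kimura two-parameter model, d = −½ ln(1 − 2P − Q) − ¼ ln(1 − 2Q).
1 − 2P − Q = 0.39, giving −½ ln(0.39) = 0.470804.
1 − 2Q = 0.672, giving −¼ ln(0.672) = 0.099374.
d = 0.470804 + 0.099374 = 0.570178.

0.570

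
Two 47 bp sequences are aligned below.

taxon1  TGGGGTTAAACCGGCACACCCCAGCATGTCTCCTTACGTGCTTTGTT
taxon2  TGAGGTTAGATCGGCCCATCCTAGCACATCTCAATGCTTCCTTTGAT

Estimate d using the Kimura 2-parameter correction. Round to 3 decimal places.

Of 47 sites, 8 differences are transitions and 6 are transversions, so P = 8/47 ≈ 0.170213 and Q = 6/47 ≈ 0.12766.
Under the Kimura two-parameter model, d = −½ ln(1 − 2P − Q) − ¼ ln(1 − 2Q).
1 − 2P − Q = 0.531914, giving −½ ln(0.531914) = 0.315637.
1 − 2Q = 0.74468, giving −¼ ln(0.74468) = 0.073700.
d = 0.315637 + 0.073700 = 0.389337.

0.389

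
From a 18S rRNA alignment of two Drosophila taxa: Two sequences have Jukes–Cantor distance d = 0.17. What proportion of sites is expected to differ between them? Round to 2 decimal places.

p = (3/4)(1 − e^(−4d/3)) = 0.75 × (1 − e^(-0.226667)) = 0.75 × (1 − 0.797186) = 0.152111.

0.15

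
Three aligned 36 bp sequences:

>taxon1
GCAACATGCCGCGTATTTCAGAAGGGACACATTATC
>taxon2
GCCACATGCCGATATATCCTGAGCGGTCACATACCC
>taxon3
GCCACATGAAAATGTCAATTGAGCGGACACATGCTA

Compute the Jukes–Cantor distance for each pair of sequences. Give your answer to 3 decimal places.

taxon1–taxon2: 14/36 sites differ → p ≈ 0.388889, d = −0.75 ln(1 − 0.518519) = 0.548166 ≈ 0.548.
taxon1–taxon3: 18/36 sites differ → p = 0.5, d = −0.75 ln(1 − 0.666667) = 0.823960 ≈ 0.824.
taxon2–taxon3: 12/36 sites differ → p ≈ 0.333333, d = −0.75 ln(1 − 0.444444) = 0.440839 ≈ 0.441.

d(taxon1,taxon2) = 0.548, d(taxon1,taxon3) = 0.824, d(taxon2,taxon3) = 0.441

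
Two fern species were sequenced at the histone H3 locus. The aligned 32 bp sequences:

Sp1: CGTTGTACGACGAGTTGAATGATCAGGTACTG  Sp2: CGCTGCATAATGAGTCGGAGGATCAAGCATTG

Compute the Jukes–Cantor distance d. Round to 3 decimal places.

0.460

The sequences differ at 11 of 32 sites, so p = 11/32 = 0.34375.
d = −(3/4) ln(1 − 4p/3) = −0.75 ln(1 − 0.458333) = −0.75 ln(0.541667)
  = −0.75 × (-0.613104) = 0.459828 substitutions/site.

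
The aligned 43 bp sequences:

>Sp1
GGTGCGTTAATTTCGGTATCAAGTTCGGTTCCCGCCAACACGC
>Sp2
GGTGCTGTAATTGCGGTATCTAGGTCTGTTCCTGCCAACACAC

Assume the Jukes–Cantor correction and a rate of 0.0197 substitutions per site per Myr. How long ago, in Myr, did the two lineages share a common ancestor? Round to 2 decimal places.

The sequences differ at 8 of 43 sites (6, 7, 13, 21, 24, 27, 33, 42), so p = 8/43 ≈ 0.186047.
d = −(3/4) ln(1 − 4p/3) = −0.75 ln(1 − 0.248063) = −0.75 ln(0.751937)
  = −0.75 × (-0.285103) = 0.213827 substitutions/site.
Under a molecular clock d = 2μt, so t = d/(2μ) = 0.213827 / (2 × 0.0197) = 5.43 Myr.

5.43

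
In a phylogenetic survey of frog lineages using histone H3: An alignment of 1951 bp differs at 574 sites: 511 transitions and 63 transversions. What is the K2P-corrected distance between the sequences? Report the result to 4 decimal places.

P = 511/1951 ≈ 0.261917 and Q = 63/1951 ≈ 0.032291.
Under the Kimura two-parameter model, d = −½ ln(1 − 2P − Q) − ¼ ln(1 − 2Q).
1 − 2P − Q = 0.443875, giving −½ ln(0.443875) = 0.406106.
1 − 2Q = 0.935418, giving −¼ ln(0.935418) = 0.016690.
d = 0.406106 + 0.016690 = 0.422796.

0.4228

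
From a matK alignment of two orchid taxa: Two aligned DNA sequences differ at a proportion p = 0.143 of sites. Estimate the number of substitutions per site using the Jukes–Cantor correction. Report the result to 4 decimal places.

0.1587

d = −(3/4) ln(1 − 4p/3) = −0.75 ln(1 − 0.190667) = −0.75 ln(0.809333)
  = −0.75 × (-0.211545) = 0.158659 substitutions/site.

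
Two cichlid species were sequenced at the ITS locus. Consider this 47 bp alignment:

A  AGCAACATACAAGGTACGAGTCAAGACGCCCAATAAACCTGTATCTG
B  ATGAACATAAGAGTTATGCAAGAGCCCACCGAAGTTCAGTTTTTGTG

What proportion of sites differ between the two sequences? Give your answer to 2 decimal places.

The sequences differ at 24 of 47 positions.
p = 24/47 = 0.510638… ≈ 0.51 (to 2 d.p.).

0.51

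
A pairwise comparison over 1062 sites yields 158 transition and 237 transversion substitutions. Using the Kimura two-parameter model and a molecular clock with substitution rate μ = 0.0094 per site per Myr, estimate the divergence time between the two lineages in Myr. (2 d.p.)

27.42

P = 158/1062 ≈ 0.148776 and Q = 237/1062 ≈ 0.223164.
Under the Kimura two-parameter model, d = −½ ln(1 − 2P − Q) − ¼ ln(1 − 2Q).
1 − 2P − Q = 0.479284, giving −½ ln(0.479284) = 0.367731.
1 − 2Q = 0.553672, giving −¼ ln(0.553672) = 0.147796.
d = 0.367731 + 0.147796 = 0.515527.
Under a molecular clock d = 2μt, so t = d/(2μ) = 0.515527 / (2 × 0.0094) = 27.42 Myr.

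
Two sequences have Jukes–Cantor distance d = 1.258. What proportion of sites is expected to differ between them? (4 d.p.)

p = (3/4)(1 − e^(−4d/3)) = 0.75 × (1 − e^(-1.677333)) = 0.75 × (1 − 0.186872) = 0.609846.

0.6098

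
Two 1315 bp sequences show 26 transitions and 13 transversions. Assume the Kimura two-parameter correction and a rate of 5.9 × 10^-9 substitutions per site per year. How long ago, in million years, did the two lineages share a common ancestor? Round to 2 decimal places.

2.57

P = 26/1315 ≈ 0.019772 and Q = 13/1315 ≈ 0.009886.
Under the Kimura two-parameter model, d = −½ ln(1 − 2P − Q) − ¼ ln(1 − 2Q).
1 − 2P − Q = 0.95057, giving −½ ln(0.95057) = 0.025347.
1 − 2Q = 0.980228, giving −¼ ln(0.980228) = 0.004993.
d = 0.025347 + 0.004993 = 0.030340.
Under a molecular clock d = 2μt, so t = d/(2μ) = 0.030340 / (2 × 5.9 × 10^-9) = 2.57 million years.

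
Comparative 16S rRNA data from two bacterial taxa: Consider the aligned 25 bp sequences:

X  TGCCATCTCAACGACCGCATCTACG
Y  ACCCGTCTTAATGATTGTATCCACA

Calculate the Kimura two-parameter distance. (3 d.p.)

Of 25 sites, 8 differences are transitions and 2 are transversions, so P = 8/25 = 0.32 and Q = 2/25 = 0.08.
Under the Kimura two-parameter model, d = −½ ln(1 − 2P − Q) − ¼ ln(1 − 2Q).
1 − 2P − Q = 0.28, giving −½ ln(0.28) = 0.636483.
1 − 2Q = 0.84, giving −¼ ln(0.84) = 0.043588.
d = 0.636483 + 0.043588 = 0.680071.

0.680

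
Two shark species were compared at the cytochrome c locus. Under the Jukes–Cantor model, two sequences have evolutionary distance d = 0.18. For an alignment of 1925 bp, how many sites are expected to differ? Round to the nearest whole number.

Invert JC69: p = (3/4)(1 − e^(−4d/3)) = 0.75 × (1 − e^(-0.24)) = 0.75 × (1 − 0.786628) = 0.160029.
Expected differing sites = pL ≈ 0.160029 × 1925 = 308.055825 ≈ 308.

308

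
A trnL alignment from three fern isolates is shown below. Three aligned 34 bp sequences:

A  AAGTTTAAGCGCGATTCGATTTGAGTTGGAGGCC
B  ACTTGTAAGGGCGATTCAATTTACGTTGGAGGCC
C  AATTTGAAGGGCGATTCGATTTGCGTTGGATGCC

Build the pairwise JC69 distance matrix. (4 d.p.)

d(A,B) = 0.2407, d(A,C) = 0.1637, d(B,C) = 0.2012

A–B: 7/34 sites differ → p ≈ 0.205882, d = −0.75 ln(1 − 0.274509) = 0.240680 ≈ 0.2407.
A–C: 5/34 sites differ → p ≈ 0.147059, d = −0.75 ln(1 − 0.196079) = 0.163691 ≈ 0.1637.
B–C: 6/34 sites differ → p ≈ 0.176471, d = −0.75 ln(1 − 0.235295) = 0.201199 ≈ 0.2012.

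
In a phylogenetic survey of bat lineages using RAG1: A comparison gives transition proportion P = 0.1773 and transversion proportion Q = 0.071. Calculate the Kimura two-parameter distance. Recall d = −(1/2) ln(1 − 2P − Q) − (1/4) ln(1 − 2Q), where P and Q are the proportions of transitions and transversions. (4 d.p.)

0.3155

Under the Kimura two-parameter model, d = −½ ln(1 − 2P − Q) − ¼ ln(1 − 2Q).
1 − 2P − Q = 0.5744, giving −½ ln(0.5744) = 0.277215.
1 − 2Q = 0.858, giving −¼ ln(0.858) = 0.038288.
d = 0.277215 + 0.038288 = 0.315503.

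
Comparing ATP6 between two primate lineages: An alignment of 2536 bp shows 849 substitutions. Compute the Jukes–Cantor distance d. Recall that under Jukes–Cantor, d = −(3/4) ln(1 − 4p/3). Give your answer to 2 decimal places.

p = 849/2536 ≈ 0.334779.
d = −(3/4) ln(1 − 4p/3) = −0.75 ln(1 − 0.446372) = −0.75 ln(0.553628)
  = −0.75 × (-0.591262) = 0.443447 substitutions/site.

0.44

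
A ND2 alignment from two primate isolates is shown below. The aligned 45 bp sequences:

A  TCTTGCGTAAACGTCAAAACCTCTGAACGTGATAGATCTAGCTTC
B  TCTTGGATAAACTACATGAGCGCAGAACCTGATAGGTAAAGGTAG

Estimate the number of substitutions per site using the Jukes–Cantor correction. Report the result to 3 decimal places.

The sequences differ at 16 of 45 sites, so p = 16/45 ≈ 0.355556.
d = −(3/4) ln(1 − 4p/3) = −0.75 ln(1 − 0.474075) = −0.75 ln(0.525925)
  = −0.75 × (-0.642597) = 0.481948 substitutions/site.

0.482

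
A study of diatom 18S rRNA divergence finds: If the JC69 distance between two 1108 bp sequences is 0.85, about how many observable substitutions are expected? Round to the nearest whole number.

Invert JC69: p = (3/4)(1 − e^(−4d/3)) = 0.75 × (1 − e^(-1.133333)) = 0.75 × (1 − 0.321958) = 0.508532.
Expected differing sites = pL ≈ 0.508532 × 1108 = 563.453456 ≈ 563.

563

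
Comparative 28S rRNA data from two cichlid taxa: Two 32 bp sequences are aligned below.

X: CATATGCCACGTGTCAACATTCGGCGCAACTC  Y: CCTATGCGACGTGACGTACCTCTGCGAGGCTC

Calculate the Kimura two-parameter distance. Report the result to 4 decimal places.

Of 32 sites, 4 differences are transitions and 8 are transversions, so P = 4/32 = 0.125 and Q = 8/32 = 0.25.
Under the Kimura two-parameter model, d = −½ ln(1 − 2P − Q) − ¼ ln(1 − 2Q).
1 − 2P − Q = 0.5, giving −½ ln(0.5) = 0.346574.
1 − 2Q = 0.5, giving −¼ ln(0.5) = 0.173287.
d = 0.346574 + 0.173287 = 0.519861.

0.5199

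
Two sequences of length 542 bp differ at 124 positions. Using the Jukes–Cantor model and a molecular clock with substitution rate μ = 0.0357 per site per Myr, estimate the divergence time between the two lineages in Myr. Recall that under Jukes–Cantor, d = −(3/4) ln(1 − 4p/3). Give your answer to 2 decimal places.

p = 124/542 ≈ 0.228782.
d = −(3/4) ln(1 − 4p/3) = −0.75 ln(1 − 0.305043) = −0.75 ln(0.694957)
  = −0.75 × (-0.363905) = 0.272929 substitutions/site.
Under a molecular clock d = 2μt, so t = d/(2μ) = 0.272929 / (2 × 0.0357) = 3.82 Myr.

3.82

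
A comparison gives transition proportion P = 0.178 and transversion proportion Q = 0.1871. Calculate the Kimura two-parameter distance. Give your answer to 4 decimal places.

Under the Kimura two-parameter model, d = −½ ln(1 − 2P − Q) − ¼ ln(1 − 2Q).
1 − 2P − Q = 0.4569, giving −½ ln(0.4569) = 0.391645.
1 − 2Q = 0.6258, giving −¼ ln(0.6258) = 0.117181.
d = 0.391645 + 0.117181 = 0.508826.

0.5088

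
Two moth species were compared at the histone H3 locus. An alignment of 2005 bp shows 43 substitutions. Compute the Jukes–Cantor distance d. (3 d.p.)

p = 43/2005 ≈ 0.021446.
d = −(3/4) ln(1 − 4p/3) = −0.75 ln(1 − 0.028595) = −0.75 ln(0.971405)
  = −0.75 × (-0.029012) = 0.021759 substitutions/site.

0.022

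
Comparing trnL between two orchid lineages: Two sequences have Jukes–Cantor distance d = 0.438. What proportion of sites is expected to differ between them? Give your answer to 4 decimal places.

p = (3/4)(1 − e^(−4d/3)) = 0.75 × (1 − e^(-0.584)) = 0.75 × (1 − 0.557663) = 0.331753.

0.3318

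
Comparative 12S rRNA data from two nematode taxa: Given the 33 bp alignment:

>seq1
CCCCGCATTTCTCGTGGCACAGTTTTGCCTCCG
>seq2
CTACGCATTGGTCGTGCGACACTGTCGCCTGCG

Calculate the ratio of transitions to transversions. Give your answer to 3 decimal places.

0.250

Transitions are A↔G and C↔T; transversions are all other mismatches.
Transitions: 2. Transversions: 8.
R = 2/8 = 0.250.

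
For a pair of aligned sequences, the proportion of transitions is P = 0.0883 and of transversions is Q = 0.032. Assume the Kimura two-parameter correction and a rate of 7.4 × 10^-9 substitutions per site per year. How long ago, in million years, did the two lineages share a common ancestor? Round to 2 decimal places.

Under the Kimura two-parameter model, d = −½ ln(1 − 2P − Q) − ¼ ln(1 − 2Q).
1 − 2P − Q = 0.7914, giving −½ ln(0.7914) = 0.116976.
1 − 2Q = 0.936, giving −¼ ln(0.936) = 0.016535.
d = 0.116976 + 0.016535 = 0.133511.
Under a molecular clock d = 2μt, so t = d/(2μ) = 0.133511 / (2 × 7.4 × 10^-9) = 9.02 million years.

9.02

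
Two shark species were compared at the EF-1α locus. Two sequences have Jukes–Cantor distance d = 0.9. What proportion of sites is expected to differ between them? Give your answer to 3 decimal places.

p = (3/4)(1 − e^(−4d/3)) = 0.75 × (1 − e^(-1.2)) = 0.75 × (1 − 0.301194) = 0.524105.

0.524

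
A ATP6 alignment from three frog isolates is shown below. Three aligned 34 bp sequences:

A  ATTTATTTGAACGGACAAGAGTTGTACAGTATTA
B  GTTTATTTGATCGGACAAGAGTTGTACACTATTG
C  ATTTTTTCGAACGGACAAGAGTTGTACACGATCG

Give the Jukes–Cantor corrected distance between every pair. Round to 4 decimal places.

A–B: 4/34 sites differ → p ≈ 0.117647, d = −0.75 ln(1 − 0.156863) = 0.127969 ≈ 0.1280.
A–C: 6/34 sites differ → p ≈ 0.176471, d = −0.75 ln(1 − 0.235295) = 0.201199 ≈ 0.2012.
B–C: 6/34 sites differ → p ≈ 0.176471, d = −0.75 ln(1 − 0.235295) = 0.201199 ≈ 0.2012.

d(A,B) = 0.1280, d(A,C) = 0.2012, d(B,C) = 0.2012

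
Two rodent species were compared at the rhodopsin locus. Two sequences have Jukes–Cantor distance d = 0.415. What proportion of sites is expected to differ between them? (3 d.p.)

0.319

p = (3/4)(1 − e^(−4d/3)) = 0.75 × (1 − e^(-0.553333)) = 0.75 × (1 − 0.575030) = 0.318728.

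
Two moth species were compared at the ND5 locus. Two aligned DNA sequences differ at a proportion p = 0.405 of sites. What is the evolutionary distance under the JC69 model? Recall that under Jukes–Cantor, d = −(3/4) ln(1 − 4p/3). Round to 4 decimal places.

0.5824

d = −(3/4) ln(1 − 4p/3) = −0.75 ln(1 − 0.54) = −0.75 ln(0.46)
  = −0.75 × (-0.776529) = 0.582397 substitutions/site.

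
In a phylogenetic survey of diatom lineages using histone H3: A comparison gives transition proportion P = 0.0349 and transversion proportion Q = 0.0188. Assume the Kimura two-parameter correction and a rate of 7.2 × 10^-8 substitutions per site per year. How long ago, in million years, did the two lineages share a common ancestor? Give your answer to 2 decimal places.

Under the Kimura two-parameter model, d = −½ ln(1 − 2P − Q) − ¼ ln(1 − 2Q).
1 − 2P − Q = 0.9114, giving −½ ln(0.9114) = 0.046387.
1 − 2Q = 0.9624, giving −¼ ln(0.9624) = 0.009581.
d = 0.046387 + 0.009581 = 0.055968.
Under a molecular clock d = 2μt, so t = d/(2μ) = 0.055968 / (2 × 7.2 × 10^-8) = 0.39 million years.

0.39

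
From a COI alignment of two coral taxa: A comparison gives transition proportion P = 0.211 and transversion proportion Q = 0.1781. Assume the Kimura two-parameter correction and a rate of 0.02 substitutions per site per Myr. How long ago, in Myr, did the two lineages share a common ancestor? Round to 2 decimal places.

14.21

Under the Kimura two-parameter model, d = −½ ln(1 − 2P − Q) − ¼ ln(1 − 2Q).
1 − 2P − Q = 0.3999, giving −½ ln(0.3999) = 0.458270.
1 − 2Q = 0.6438, giving −¼ ln(0.6438) = 0.110092.
d = 0.458270 + 0.110092 = 0.568362.
Under a molecular clock d = 2μt, so t = d/(2μ) = 0.568362 / (2 × 0.02) = 14.21 Myr.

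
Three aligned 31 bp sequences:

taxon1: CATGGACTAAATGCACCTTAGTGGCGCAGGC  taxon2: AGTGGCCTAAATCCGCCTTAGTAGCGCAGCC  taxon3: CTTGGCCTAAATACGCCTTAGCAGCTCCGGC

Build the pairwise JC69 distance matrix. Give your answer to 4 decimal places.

taxon1–taxon2: 7/31 sites differ → p ≈ 0.225806, d = −0.75 ln(1 − 0.301075) = 0.268659 ≈ 0.2687.
taxon1–taxon3: 8/31 sites differ → p ≈ 0.258065, d = −0.75 ln(1 − 0.344087) = 0.316295 ≈ 0.3163.
taxon2–taxon3: 7/31 sites differ → p ≈ 0.225806, d = −0.75 ln(1 − 0.301075) = 0.268659 ≈ 0.2687.

d(taxon1,taxon2) = 0.2687, d(taxon1,taxon3) = 0.3163, d(taxon2,taxon3) = 0.2687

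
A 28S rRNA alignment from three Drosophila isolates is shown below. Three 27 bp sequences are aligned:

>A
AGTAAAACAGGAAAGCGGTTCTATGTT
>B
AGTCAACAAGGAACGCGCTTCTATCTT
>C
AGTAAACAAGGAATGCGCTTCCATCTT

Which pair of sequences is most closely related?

A–B: 6/27 differ, p = 0.222, d = 0.264.
A–C: 6/27 differ, p = 0.222, d = 0.264.
B–C: 3/27 differ, p = 0.111, d = 0.120.
The smallest distance is between B and C.

B and C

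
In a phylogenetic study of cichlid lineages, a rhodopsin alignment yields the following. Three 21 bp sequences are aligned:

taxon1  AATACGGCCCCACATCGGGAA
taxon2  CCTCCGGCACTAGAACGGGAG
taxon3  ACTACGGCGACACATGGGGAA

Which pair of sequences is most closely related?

taxon1 and taxon3

taxon1–taxon2: 8/21 differ, p = 0.381, d = 0.532.
taxon1–taxon3: 4/21 differ, p = 0.190, d = 0.220.
taxon2–taxon3: 9/21 differ, p = 0.429, d = 0.635.
The smallest distance is between taxon1 and taxon3.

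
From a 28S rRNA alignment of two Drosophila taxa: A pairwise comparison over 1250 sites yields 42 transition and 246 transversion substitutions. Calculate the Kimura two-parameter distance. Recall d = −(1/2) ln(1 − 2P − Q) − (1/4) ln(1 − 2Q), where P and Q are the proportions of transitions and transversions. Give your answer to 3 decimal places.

0.278

P = 42/1250 = 0.0336 and Q = 246/1250 = 0.1968.
Under the Kimura two-parameter model, d = −½ ln(1 − 2P − Q) − ¼ ln(1 − 2Q).
1 − 2P − Q = 0.736, giving −½ ln(0.736) = 0.153263.
1 − 2Q = 0.6064, giving −¼ ln(0.6064) = 0.125054.
d = 0.153263 + 0.125054 = 0.278317.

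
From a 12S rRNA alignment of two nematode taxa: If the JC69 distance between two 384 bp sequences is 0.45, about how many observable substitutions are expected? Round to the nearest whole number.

130

Invert JC69: p = (3/4)(1 − e^(−4d/3)) = 0.75 × (1 − e^(-0.6)) = 0.75 × (1 − 0.548812) = 0.338391.
Expected differing sites = pL ≈ 0.338391 × 384 = 129.942144 ≈ 130.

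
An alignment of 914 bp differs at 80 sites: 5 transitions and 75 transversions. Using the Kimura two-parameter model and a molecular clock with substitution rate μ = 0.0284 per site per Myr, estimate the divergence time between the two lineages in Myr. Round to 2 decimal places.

1.65

P = 5/914 ≈ 0.00547 and Q = 75/914 ≈ 0.082057.
Under the Kimura two-parameter model, d = −½ ln(1 − 2P − Q) − ¼ ln(1 − 2Q).
1 − 2P − Q = 0.907003, giving −½ ln(0.907003) = 0.048805.
1 − 2Q = 0.835886, giving −¼ ln(0.835886) = 0.044816.
d = 0.048805 + 0.044816 = 0.093621.
Under a molecular clock d = 2μt, so t = d/(2μ) = 0.093621 / (2 × 0.0284) = 1.65 Myr.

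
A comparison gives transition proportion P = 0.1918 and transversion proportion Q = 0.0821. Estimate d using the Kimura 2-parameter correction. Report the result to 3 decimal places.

0.358

Under the Kimura two-parameter model, d = −½ ln(1 − 2P − Q) − ¼ ln(1 − 2Q).
1 − 2P − Q = 0.5343, giving −½ ln(0.5343) = 0.313399.
1 − 2Q = 0.8358, giving −¼ ln(0.8358) = 0.044841.
d = 0.313399 + 0.044841 = 0.358240.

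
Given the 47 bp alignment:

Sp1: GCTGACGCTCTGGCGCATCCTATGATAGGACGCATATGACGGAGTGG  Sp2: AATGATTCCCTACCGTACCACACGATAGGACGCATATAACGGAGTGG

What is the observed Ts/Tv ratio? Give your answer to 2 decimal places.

Transitions are A↔G and C↔T; transversions are all other mismatches.
Transitions: 9. Transversions: 4.
R = 9/4 = 2.25.

2.25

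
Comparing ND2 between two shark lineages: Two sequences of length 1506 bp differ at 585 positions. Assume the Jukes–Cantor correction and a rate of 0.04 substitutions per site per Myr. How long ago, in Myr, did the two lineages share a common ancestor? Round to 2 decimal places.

6.84

p = 585/1506 ≈ 0.388446.
d = −(3/4) ln(1 − 4p/3) = −0.75 ln(1 − 0.517928) = −0.75 ln(0.482072)
  = −0.75 × (-0.729662) = 0.547247 substitutions/site.
Under a molecular clock d = 2μt, so t = d/(2μ) = 0.547247 / (2 × 0.04) = 6.84 Myr.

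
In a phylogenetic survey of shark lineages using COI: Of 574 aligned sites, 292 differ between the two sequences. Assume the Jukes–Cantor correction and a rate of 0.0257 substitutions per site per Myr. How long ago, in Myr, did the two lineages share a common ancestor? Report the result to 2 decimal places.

p = 292/574 ≈ 0.508711.
d = −(3/4) ln(1 − 4p/3) = −0.75 ln(1 − 0.678281) = −0.75 ln(0.321719)
  = −0.75 × (-1.134077) = 0.850558 substitutions/site.
Under a molecular clock d = 2μt, so t = d/(2μ) = 0.850558 / (2 × 0.0257) = 16.55 Myr.

16.55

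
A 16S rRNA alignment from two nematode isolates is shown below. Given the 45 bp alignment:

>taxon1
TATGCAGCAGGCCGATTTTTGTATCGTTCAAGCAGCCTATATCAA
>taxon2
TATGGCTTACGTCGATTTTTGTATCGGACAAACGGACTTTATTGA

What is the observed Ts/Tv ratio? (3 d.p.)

Transitions are A↔G and C↔T; transversions are all other mismatches.
Transitions: 6. Transversions: 8.
R = 6/8 = 0.750.

0.750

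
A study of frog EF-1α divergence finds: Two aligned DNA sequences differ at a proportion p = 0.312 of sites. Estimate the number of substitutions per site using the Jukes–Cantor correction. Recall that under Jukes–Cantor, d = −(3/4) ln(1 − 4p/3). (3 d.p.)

d = −(3/4) ln(1 − 4p/3) = −0.75 ln(1 − 0.416) = −0.75 ln(0.584)
  = −0.75 × (-0.537854) = 0.403391 substitutions/site.

0.403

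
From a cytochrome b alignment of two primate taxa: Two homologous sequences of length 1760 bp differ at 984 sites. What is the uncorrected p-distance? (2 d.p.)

p = 984/1760 = 0.559090… ≈ 0.56 (to 2 d.p.).

0.56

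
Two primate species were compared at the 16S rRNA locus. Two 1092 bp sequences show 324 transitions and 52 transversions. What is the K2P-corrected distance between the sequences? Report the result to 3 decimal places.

0.537

P = 324/1092 ≈ 0.296703 and Q = 52/1092 ≈ 0.047619.
Under the Kimura two-parameter model, d = −½ ln(1 − 2P − Q) − ¼ ln(1 − 2Q).
1 − 2P − Q = 0.358975, giving −½ ln(0.358975) = 0.512251.
1 − 2Q = 0.904762, giving −¼ ln(0.904762) = 0.025021.
d = 0.512251 + 0.025021 = 0.537272.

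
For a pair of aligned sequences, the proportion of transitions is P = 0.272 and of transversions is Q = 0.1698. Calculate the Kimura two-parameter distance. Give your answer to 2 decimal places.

Under the Kimura two-parameter model, d = −½ ln(1 − 2P − Q) − ¼ ln(1 − 2Q).
1 − 2P − Q = 0.2862, giving −½ ln(0.2862) = 0.625532.
1 − 2Q = 0.6604, giving −¼ ln(0.6604) = 0.103727.
d = 0.625532 + 0.103727 = 0.729259.

0.73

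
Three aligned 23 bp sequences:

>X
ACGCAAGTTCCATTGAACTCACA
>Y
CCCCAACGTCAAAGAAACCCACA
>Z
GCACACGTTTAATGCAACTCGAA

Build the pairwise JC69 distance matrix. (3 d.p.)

X–Y: 9/23 sites differ → p ≈ 0.391304, d = −0.75 ln(1 − 0.521739) = 0.553199 ≈ 0.553.
X–Z: 9/23 sites differ → p ≈ 0.391304, d = −0.75 ln(1 − 0.521739) = 0.553199 ≈ 0.553.
Y–Z: 11/23 sites differ → p ≈ 0.478261, d = −0.75 ln(1 − 0.637681) = 0.761423 ≈ 0.761.

d(X,Y) = 0.553, d(X,Z) = 0.553, d(Y,Z) = 0.761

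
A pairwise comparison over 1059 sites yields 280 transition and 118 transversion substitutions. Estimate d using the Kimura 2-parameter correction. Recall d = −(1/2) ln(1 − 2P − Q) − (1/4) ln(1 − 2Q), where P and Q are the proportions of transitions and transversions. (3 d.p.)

0.574

P = 280/1059 ≈ 0.2644 and Q = 118/1059 ≈ 0.111426.
Under the Kimura two-parameter model, d = −½ ln(1 − 2P − Q) − ¼ ln(1 − 2Q).
1 − 2P − Q = 0.359774, giving −½ ln(0.359774) = 0.511140.
1 − 2Q = 0.777148, giving −¼ ln(0.777148) = 0.063031.
d = 0.511140 + 0.063031 = 0.574171.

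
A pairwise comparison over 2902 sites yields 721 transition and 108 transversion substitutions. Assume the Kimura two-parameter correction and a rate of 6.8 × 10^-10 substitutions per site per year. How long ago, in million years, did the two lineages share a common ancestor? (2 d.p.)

P = 721/2902 ≈ 0.248449 and Q = 108/2902 ≈ 0.037216.
Under the Kimura two-parameter model, d = −½ ln(1 − 2P − Q) − ¼ ln(1 − 2Q).
1 − 2P − Q = 0.465886, giving −½ ln(0.465886) = 0.381907.
1 − 2Q = 0.925568, giving −¼ ln(0.925568) = 0.019337.
d = 0.381907 + 0.019337 = 0.401244.
Under a molecular clock d = 2μt, so t = d/(2μ) = 0.401244 / (2 × 6.8 × 10^-10) = 295.03 million years.

295.03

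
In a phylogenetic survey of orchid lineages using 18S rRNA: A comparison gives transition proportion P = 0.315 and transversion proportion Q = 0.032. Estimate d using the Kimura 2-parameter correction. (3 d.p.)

Under the Kimura two-parameter model, d = −½ ln(1 − 2P − Q) − ¼ ln(1 − 2Q).
1 − 2P − Q = 0.338, giving −½ ln(0.338) = 0.542355.
1 − 2Q = 0.936, giving −¼ ln(0.936) = 0.016535.
d = 0.542355 + 0.016535 = 0.558890.

0.559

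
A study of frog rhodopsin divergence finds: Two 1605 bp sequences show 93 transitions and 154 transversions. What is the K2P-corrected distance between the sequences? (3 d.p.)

P = 93/1605 ≈ 0.057944 and Q = 154/1605 ≈ 0.09595.
Under the Kimura two-parameter model, d = −½ ln(1 − 2P − Q) − ¼ ln(1 − 2Q).
1 − 2P − Q = 0.788162, giving −½ ln(0.788162) = 0.119026.
1 − 2Q = 0.8081, giving −¼ ln(0.8081) = 0.053267.
d = 0.119026 + 0.053267 = 0.172293.

0.172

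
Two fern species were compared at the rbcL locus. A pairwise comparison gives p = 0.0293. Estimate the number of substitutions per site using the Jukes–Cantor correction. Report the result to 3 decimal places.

d = −(3/4) ln(1 − 4p/3) = −0.75 ln(1 − 0.039067) = −0.75 ln(0.960933)
  = −0.75 × (-0.039851) = 0.029888 substitutions/site.

0.030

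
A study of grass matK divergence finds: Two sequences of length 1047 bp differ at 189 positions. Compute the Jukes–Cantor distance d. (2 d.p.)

0.21

p = 189/1047 ≈ 0.180516.
d = −(3/4) ln(1 − 4p/3) = −0.75 ln(1 − 0.240688) = −0.75 ln(0.759312)
  = −0.75 × (-0.275343) = 0.206507 substitutions/site.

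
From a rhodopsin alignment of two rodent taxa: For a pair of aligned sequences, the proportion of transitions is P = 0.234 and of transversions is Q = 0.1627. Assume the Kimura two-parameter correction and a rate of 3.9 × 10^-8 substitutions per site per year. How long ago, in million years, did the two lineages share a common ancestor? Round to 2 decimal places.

7.65

Under the Kimura two-parameter model, d = −½ ln(1 − 2P − Q) − ¼ ln(1 − 2Q).
1 − 2P − Q = 0.3693, giving −½ ln(0.3693) = 0.498073.
1 − 2Q = 0.6746, giving −¼ ln(0.6746) = 0.098409.
d = 0.498073 + 0.098409 = 0.596482.
Under a molecular clock d = 2μt, so t = d/(2μ) = 0.596482 / (2 × 3.9 × 10^-8) = 7.65 million years.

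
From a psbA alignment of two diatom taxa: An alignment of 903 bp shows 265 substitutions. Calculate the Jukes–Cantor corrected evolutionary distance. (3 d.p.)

0.372

p = 265/903 ≈ 0.293466.
d = −(3/4) ln(1 − 4p/3) = −0.75 ln(1 − 0.391288) = −0.75 ln(0.608712)
  = −0.75 × (-0.496410) = 0.372308 substitutions/site.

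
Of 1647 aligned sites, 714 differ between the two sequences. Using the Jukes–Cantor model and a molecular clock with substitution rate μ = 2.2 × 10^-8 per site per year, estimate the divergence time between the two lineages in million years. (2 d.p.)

p = 714/1647 ≈ 0.433515.
d = −(3/4) ln(1 − 4p/3) = −0.75 ln(1 − 0.57802) = −0.75 ln(0.42198)
  = −0.75 × (-0.862797) = 0.647098 substitutions/site.
Under a molecular clock d = 2μt, so t = d/(2μ) = 0.647098 / (2 × 2.2 × 10^-8) = 14.71 million years.

14.71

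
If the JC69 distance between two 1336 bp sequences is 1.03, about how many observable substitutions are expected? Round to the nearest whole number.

748

Invert JC69: p = (3/4)(1 − e^(−4d/3)) = 0.75 × (1 − e^(-1.373333)) = 0.75 × (1 − 0.253261) = 0.560054.
Expected differing sites = pL ≈ 0.560054 × 1336 = 748.232144 ≈ 748.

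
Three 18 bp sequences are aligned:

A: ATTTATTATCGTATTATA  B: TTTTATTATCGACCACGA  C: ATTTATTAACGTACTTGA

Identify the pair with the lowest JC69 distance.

A and C

A–B: 7/18 differ, p = 0.389, d = 0.548.
A–C: 4/18 differ, p = 0.222, d = 0.264.
B–C: 6/18 differ, p = 0.333, d = 0.441.
The smallest distance is between A and C.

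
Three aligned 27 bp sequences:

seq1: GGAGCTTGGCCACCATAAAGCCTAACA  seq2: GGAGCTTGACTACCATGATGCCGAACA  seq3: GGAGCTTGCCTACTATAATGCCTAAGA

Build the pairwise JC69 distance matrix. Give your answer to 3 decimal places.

seq1–seq2: 5/27 sites differ → p ≈ 0.185185, d = −0.75 ln(1 − 0.246913) = 0.212681 ≈ 0.213.
seq1–seq3: 5/27 sites differ → p ≈ 0.185185, d = −0.75 ln(1 − 0.246913) = 0.212681 ≈ 0.213.
seq2–seq3: 5/27 sites differ → p ≈ 0.185185, d = −0.75 ln(1 − 0.246913) = 0.212681 ≈ 0.213.

d(seq1,seq2) = 0.213, d(seq1,seq3) = 0.213, d(seq2,seq3) = 0.213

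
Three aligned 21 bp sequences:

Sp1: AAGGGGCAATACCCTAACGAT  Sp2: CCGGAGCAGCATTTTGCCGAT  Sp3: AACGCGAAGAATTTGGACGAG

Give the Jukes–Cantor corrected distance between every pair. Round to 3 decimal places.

Sp1–Sp2: 10/21 sites differ → p ≈ 0.47619, d = −0.75 ln(1 − 0.63492) = 0.755729 ≈ 0.756.
Sp1–Sp3: 11/21 sites differ → p ≈ 0.52381, d = −0.75 ln(1 − 0.698413) = 0.899023 ≈ 0.899.
Sp2–Sp3: 9/21 sites differ → p ≈ 0.428571, d = −0.75 ln(1 − 0.571428) = 0.635472 ≈ 0.635.

d(Sp1,Sp2) = 0.756, d(Sp1,Sp3) = 0.899, d(Sp2,Sp3) = 0.635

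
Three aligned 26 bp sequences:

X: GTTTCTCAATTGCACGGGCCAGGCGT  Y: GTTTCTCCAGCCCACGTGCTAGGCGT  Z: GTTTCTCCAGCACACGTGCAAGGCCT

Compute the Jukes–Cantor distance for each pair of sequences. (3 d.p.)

d(X,Y) = 0.276, d(X,Z) = 0.334, d(Y,Z) = 0.125

X–Y: 6/26 sites differ → p ≈ 0.230769, d = −0.75 ln(1 − 0.307692) = 0.275793 ≈ 0.276.
X–Z: 7/26 sites differ → p ≈ 0.269231, d = −0.75 ln(1 − 0.358975) = 0.333515 ≈ 0.334.
Y–Z: 3/26 sites differ → p ≈ 0.115385, d = −0.75 ln(1 − 0.153847) = 0.125291 ≈ 0.125.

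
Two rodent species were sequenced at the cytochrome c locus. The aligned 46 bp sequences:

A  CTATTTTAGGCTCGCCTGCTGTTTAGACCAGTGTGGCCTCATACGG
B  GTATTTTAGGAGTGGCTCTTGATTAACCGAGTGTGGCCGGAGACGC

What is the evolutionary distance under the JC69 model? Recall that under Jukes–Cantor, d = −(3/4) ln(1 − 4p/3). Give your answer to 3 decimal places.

0.428

The sequences differ at 15 of 46 sites, so p = 15/46 ≈ 0.326087.
d = −(3/4) ln(1 − 4p/3) = −0.75 ln(1 − 0.434783) = −0.75 ln(0.565217)
  = −0.75 × (-0.570546) = 0.427910 substitutions/site.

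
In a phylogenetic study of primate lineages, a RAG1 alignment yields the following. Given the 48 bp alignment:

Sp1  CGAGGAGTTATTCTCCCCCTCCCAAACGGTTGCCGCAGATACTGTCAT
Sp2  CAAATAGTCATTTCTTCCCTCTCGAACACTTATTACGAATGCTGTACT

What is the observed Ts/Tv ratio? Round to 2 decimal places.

4.25

Transitions are A↔G and C↔T; transversions are all other mismatches.
Transitions: 17. Transversions: 4.
R = 17/4 = 4.25.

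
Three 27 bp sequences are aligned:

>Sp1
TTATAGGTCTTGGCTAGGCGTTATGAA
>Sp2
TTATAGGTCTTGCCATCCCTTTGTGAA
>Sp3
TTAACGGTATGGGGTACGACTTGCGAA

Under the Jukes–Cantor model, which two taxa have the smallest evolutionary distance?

Sp1–Sp2: 7/27 differ, p = 0.259, d = 0.318.
Sp1–Sp3: 10/27 differ, p = 0.370, d = 0.511.
Sp2–Sp3: 12/27 differ, p = 0.444, d = 0.673.
The smallest distance is between Sp1 and Sp2.

Sp1 and Sp2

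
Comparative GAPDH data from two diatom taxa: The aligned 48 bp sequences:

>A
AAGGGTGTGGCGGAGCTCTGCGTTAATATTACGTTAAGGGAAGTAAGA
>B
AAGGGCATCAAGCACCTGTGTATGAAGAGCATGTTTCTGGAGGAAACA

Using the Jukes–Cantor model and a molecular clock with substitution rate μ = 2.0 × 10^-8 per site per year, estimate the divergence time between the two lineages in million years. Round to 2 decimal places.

16.42

The sequences differ at 21 of 48 sites, so p = 21/48 = 0.4375.
d = −(3/4) ln(1 − 4p/3) = −0.75 ln(1 − 0.583333) = −0.75 ln(0.416667)
  = −0.75 × (-0.875468) = 0.656601 substitutions/site.
Under a molecular clock d = 2μt, so t = d/(2μ) = 0.656601 / (2 × 2.0 × 10^-8) = 16.42 million years.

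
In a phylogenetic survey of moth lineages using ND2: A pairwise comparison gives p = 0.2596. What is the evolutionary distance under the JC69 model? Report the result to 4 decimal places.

0.3186

d = −(3/4) ln(1 − 4p/3) = −0.75 ln(1 − 0.346133) = −0.75 ln(0.653867)
  = −0.75 × (-0.424851) = 0.318638 substitutions/site.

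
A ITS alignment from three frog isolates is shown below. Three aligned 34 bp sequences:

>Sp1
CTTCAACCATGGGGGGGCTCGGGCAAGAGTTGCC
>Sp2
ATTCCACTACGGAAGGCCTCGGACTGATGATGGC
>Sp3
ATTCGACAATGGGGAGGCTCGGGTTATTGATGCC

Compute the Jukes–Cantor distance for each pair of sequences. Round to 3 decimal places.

d(Sp1,Sp2) = 0.597, d(Sp1,Sp3) = 0.326, d(Sp2,Sp3) = 0.477

Sp1–Sp2: 14/34 sites differ → p ≈ 0.411765, d = −0.75 ln(1 − 0.54902) = 0.597249 ≈ 0.597.
Sp1–Sp3: 9/34 sites differ → p ≈ 0.264706, d = −0.75 ln(1 − 0.352941) = 0.326488 ≈ 0.326.
Sp2–Sp3: 12/34 sites differ → p ≈ 0.352941, d = −0.75 ln(1 − 0.470588) = 0.476991 ≈ 0.477.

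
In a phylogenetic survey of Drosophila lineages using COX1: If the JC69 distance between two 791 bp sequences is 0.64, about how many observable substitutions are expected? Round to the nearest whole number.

341

Invert JC69: p = (3/4)(1 − e^(−4d/3)) = 0.75 × (1 − e^(-0.853333)) = 0.75 × (1 − 0.425993) = 0.430505.
Expected differing sites = pL ≈ 0.430505 × 791 = 340.529455 ≈ 341.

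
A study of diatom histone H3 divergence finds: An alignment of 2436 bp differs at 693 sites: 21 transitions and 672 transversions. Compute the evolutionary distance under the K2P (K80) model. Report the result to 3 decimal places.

P = 21/2436 ≈ 0.008621 and Q = 672/2436 ≈ 0.275862.
Under the Kimura two-parameter model, d = −½ ln(1 − 2P − Q) − ¼ ln(1 − 2Q).
1 − 2P − Q = 0.706896, giving −½ ln(0.706896) = 0.173436.
1 − 2Q = 0.448276, giving −¼ ln(0.448276) = 0.200587.
d = 0.173436 + 0.200587 = 0.374023.

0.374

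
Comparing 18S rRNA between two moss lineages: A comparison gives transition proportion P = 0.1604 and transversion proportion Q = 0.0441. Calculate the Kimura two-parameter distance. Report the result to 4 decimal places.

0.2501

Under the Kimura two-parameter model, d = −½ ln(1 − 2P − Q) − ¼ ln(1 − 2Q).
1 − 2P − Q = 0.6351, giving −½ ln(0.6351) = 0.226986.
1 − 2Q = 0.9118, giving −¼ ln(0.9118) = 0.023084.
d = 0.226986 + 0.023084 = 0.250070.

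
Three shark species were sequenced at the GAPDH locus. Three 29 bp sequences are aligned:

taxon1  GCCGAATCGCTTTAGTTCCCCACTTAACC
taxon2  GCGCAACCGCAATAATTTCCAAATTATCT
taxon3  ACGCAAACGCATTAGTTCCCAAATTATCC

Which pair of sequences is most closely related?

taxon1–taxon2: 11/29 differ, p = 0.379, d = 0.529.
taxon1–taxon3: 8/29 differ, p = 0.276, d = 0.344.
taxon2–taxon3: 6/29 differ, p = 0.207, d = 0.242.
The smallest distance is between taxon2 and taxon3.

taxon2 and taxon3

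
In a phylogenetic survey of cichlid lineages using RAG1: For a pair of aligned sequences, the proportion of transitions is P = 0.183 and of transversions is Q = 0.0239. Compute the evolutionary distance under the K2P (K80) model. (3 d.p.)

0.259

Under the Kimura two-parameter model, d = −½ ln(1 − 2P − Q) − ¼ ln(1 − 2Q).
1 − 2P − Q = 0.6101, giving −½ ln(0.6101) = 0.247066.
1 − 2Q = 0.9522, giving −¼ ln(0.9522) = 0.012245.
d = 0.247066 + 0.012245 = 0.259311.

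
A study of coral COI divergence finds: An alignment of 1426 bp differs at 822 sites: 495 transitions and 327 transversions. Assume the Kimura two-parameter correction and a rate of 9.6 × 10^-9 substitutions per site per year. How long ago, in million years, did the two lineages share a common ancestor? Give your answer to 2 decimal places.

P = 495/1426 ≈ 0.347125 and Q = 327/1426 ≈ 0.229313.
Under the Kimura two-parameter model, d = −½ ln(1 − 2P − Q) − ¼ ln(1 − 2Q).
1 − 2P − Q = 0.076437, giving −½ ln(0.076437) = 1.285644.
1 − 2Q = 0.541374, giving −¼ ln(0.541374) = 0.153411.
d = 1.285644 + 0.153411 = 1.439055.
Under a molecular clock d = 2μt, so t = d/(2μ) = 1.439055 / (2 × 9.6 × 10^-9) = 74.95 million years.

74.95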